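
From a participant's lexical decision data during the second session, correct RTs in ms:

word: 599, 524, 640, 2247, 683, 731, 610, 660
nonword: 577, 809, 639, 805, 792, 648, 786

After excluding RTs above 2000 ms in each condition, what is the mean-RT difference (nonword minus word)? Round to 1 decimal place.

word: exclude 2247
M(word) = 4447/7 = 635.286
M(nonword) = 5056/7 = 722.286
Difference = 722.286 − 635.286 = 87.000 ms

87.0 ms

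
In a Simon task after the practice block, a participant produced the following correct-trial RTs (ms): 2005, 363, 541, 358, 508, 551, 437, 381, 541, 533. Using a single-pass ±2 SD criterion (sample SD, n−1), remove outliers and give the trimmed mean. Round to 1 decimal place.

468.1 ms

n = 10, ΣRT = 6218, M = 621.800
Σ(x−M)² = 2180851.60; s = √(2180851.60/9) = 492.257
Cutoffs: 621.800 ± 2·492.257 → [-362.7, 1606.3]
Outside: 2005 → excluded.
Retained (n=9): Σ = 4213, mean = 4213/9 = 468.111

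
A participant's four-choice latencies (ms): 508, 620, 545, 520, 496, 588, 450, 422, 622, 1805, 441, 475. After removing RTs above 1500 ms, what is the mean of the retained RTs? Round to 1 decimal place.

517.0 ms

Excluded: 1805
Retained (n=11): Σ = 5687
Mean = 5687/11 = 517.0000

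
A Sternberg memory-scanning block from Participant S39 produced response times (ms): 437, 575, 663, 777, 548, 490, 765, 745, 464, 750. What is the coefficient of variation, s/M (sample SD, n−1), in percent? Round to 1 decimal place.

21.6%

n = 10, Σ = 6214, M = 621.4000
Σ(x−M)² = 161962.400; s = √(161962.400/9) = 134.1485
CV = 134.1485 / 621.4000 = 0.21588 = 21.588%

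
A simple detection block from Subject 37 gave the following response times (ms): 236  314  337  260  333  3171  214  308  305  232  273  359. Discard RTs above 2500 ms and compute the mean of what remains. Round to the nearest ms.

Excluded: 3171
Retained (n=11): Σ = 3171
Mean = 3171/11 = 288.2727

288 ms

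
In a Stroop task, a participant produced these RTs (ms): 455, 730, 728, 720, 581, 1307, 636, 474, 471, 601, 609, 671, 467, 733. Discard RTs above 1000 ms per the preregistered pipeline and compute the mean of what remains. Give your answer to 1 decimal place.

Excluded: 1307
Retained (n=13): Σ = 7876
Mean = 7876/13 = 605.8462

605.8 ms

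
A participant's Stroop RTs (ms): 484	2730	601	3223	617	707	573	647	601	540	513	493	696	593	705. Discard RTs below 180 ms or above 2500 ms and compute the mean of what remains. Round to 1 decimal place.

Excluded: 2730, 3223
Retained (n=13): Σ = 7770
Mean = 7770/13 = 597.6923

597.7 ms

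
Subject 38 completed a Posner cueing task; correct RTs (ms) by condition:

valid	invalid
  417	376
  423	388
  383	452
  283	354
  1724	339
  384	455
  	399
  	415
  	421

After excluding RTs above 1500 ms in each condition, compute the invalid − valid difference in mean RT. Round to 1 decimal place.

21.9 ms

valid: exclude 1724
M(valid) = 1890/5 = 378.000
M(invalid) = 3599/9 = 399.889
Difference = 399.889 − 378.000 = 21.889 ms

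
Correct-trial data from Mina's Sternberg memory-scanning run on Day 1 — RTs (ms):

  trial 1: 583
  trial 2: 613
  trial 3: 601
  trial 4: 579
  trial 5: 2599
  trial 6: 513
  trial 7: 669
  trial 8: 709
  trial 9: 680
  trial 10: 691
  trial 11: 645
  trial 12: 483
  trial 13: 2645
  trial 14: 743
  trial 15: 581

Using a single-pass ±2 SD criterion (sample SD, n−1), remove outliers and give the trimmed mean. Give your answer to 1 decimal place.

622.3 ms

n = 15, ΣRT = 13334, M = 888.933
Σ(x−M)² = 7002104.93; s = √(7002104.93/14) = 707.213
Cutoffs: 888.933 ± 2·707.213 → [-525.5, 2303.4]
Outside: 2599, 2645 → excluded.
Retained (n=13): Σ = 8090, mean = 8090/13 = 622.308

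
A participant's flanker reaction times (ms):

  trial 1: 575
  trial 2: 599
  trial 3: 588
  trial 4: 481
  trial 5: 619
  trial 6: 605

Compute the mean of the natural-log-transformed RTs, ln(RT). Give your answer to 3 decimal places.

6.356

ln(RT): 6.3544, 6.3953, 6.3767, 6.1759, 6.4281, 6.4052
Σ ln(RT) = 38.1356
Mean = 38.1356/6 = 6.35593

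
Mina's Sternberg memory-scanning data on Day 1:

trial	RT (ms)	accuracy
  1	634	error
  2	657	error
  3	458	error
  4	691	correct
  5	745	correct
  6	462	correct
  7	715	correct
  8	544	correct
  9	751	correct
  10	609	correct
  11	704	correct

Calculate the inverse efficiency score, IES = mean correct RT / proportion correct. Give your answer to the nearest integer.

897 ms

Correct trials (n=8): 691, 745, 462, 715, 544, 751, 609, 704
Mean correct RT = 5221/8 = 652.6250 ms
Proportion correct = 8/11
IES = 652.6250 / (8/11) = 897.359 ms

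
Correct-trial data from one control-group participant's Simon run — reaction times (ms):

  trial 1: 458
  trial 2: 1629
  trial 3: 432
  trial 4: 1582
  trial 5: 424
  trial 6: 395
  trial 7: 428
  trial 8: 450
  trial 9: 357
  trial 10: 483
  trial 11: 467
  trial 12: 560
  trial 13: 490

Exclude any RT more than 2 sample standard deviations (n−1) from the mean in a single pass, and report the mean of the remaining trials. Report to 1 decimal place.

449.5 ms

n = 13, ΣRT = 8155, M = 627.308
Σ(x−M)² = 2291070.77; s = √(2291070.77/12) = 436.947
Cutoffs: 627.308 ± 2·436.947 → [-246.6, 1501.2]
Outside: 1582, 1629 → excluded.
Retained (n=11): Σ = 4944, mean = 4944/11 = 449.455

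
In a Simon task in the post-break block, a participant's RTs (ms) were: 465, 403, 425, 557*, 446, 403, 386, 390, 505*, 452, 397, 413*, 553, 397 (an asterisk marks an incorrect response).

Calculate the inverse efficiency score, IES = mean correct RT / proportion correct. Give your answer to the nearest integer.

546 ms

Correct trials (n=11): 465, 403, 425, 446, 403, 386, 390, 452, 397, 553, 397
Mean correct RT = 4717/11 = 428.8182 ms
Proportion correct = 11/14
IES = 428.8182 / (11/14) = 545.769 ms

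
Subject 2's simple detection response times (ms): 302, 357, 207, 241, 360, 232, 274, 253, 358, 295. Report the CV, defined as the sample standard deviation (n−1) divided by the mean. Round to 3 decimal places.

n = 10, Σ = 2879, M = 287.9000
Σ(x−M)² = 28416.900; s = √(28416.900/9) = 56.1910
CV = 56.1910 / 287.9000 = 0.19518

0.195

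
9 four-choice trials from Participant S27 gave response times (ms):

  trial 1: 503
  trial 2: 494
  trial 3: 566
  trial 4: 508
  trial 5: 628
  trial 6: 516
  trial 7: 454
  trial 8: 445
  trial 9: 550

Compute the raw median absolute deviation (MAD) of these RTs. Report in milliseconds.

42 ms

Sorted: 445, 454, 494, 503, 508, 516, 550, 566, 628 → median = 508
|x − 508|: 5, 14, 58, 0, 120, 8, 54, 63, 42
Sorted deviations: 0, 5, 8, 14, 42, 54, 58, 63, 120 → MAD = 42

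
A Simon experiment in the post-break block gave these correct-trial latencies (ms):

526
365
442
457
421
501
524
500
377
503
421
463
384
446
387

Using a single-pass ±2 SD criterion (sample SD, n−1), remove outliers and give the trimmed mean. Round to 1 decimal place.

447.8 ms

n = 15, ΣRT = 6717, M = 447.800
Σ(x−M)² = 41948.40; s = √(41948.40/14) = 54.739
Cutoffs: 447.800 ± 2·54.739 → [338.3, 557.3]
No RTs fall outside the cutoffs; all 15 retained. Mean = 6717/15 = 447.800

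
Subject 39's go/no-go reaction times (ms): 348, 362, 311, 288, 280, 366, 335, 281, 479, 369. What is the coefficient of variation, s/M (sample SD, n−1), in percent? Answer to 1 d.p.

n = 10, Σ = 3419, M = 341.9000
Σ(x−M)² = 32000.900; s = √(32000.900/9) = 59.6293
CV = 59.6293 / 341.9000 = 0.17441 = 17.441%

17.4%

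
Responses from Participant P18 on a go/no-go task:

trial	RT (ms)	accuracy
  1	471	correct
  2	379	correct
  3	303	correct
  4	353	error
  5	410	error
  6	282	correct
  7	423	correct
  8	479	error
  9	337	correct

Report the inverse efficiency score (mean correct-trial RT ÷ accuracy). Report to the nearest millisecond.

Correct trials (n=6): 471, 379, 303, 282, 423, 337
Mean correct RT = 2195/6 = 365.8333 ms
Proportion correct = 6/9
IES = 365.8333 / (6/9) = 548.750 ms

549 ms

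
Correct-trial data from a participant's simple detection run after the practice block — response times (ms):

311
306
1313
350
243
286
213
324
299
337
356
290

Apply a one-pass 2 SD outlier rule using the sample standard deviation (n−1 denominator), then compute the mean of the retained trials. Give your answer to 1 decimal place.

n = 12, ΣRT = 4628, M = 385.667
Σ(x−M)² = 956956.67; s = √(956956.67/11) = 294.951
Cutoffs: 385.667 ± 2·294.951 → [-204.2, 975.6]
Outside: 1313 → excluded.
Retained (n=11): Σ = 3315, mean = 3315/11 = 301.364

301.4 ms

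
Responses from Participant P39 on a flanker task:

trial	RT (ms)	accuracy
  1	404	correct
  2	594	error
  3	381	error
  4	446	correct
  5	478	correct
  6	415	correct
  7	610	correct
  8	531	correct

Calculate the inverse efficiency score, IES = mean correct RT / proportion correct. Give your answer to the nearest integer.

641 ms

Correct trials (n=6): 404, 446, 478, 415, 610, 531
Mean correct RT = 2884/6 = 480.6667 ms
Proportion correct = 6/8
IES = 480.6667 / (6/8) = 640.889 ms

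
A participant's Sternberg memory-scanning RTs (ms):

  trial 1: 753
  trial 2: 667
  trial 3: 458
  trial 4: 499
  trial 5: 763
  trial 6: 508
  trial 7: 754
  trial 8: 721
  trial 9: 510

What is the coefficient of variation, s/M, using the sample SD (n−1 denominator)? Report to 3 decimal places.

n = 9, Σ = 5633, M = 625.8889
Σ(x−M)² = 133720.889; s = √(133720.889/8) = 129.2869
CV = 129.2869 / 625.8889 = 0.20657

0.207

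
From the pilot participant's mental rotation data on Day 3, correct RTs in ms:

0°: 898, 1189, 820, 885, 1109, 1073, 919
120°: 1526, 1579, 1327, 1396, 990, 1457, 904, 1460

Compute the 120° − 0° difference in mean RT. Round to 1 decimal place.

M(0°) = 6893/7 = 984.714
M(120°) = 10639/8 = 1329.875
Difference = 1329.875 − 984.714 = 345.161 ms

345.2 ms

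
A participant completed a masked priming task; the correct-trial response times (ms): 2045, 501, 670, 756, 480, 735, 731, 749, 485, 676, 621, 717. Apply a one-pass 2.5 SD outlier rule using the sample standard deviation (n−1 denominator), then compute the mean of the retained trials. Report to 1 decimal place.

n = 12, ΣRT = 9166, M = 763.833
Σ(x−M)² = 1910083.67; s = √(1910083.67/11) = 416.706
Cutoffs: 763.833 ± 2.5·416.706 → [-277.9, 1805.6]
Outside: 2045 → excluded.
Retained (n=11): Σ = 7121, mean = 7121/11 = 647.364

647.4 ms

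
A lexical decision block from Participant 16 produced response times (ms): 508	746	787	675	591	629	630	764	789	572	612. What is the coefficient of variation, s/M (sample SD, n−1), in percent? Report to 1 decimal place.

n = 11, Σ = 7303, M = 663.9091
Σ(x−M)² = 90812.909; s = √(90812.909/10) = 95.2958
CV = 95.2958 / 663.9091 = 0.14354 = 14.354%

14.4%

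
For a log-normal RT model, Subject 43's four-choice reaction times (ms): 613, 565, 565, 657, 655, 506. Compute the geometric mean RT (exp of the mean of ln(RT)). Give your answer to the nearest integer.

591 ms

ln(RT): 6.4184, 6.3368, 6.3368, 6.4877, 6.4846, 6.2265
Mean ln(RT) = 38.2909/6 = 6.38181
Geometric mean = exp(6.38181) = 591.00 ms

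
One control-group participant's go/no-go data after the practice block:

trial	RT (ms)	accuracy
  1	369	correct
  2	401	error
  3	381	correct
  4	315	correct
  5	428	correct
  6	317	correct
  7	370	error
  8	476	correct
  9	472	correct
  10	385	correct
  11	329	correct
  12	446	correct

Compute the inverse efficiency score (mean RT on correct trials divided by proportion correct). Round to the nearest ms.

470 ms

Correct trials (n=10): 369, 381, 315, 428, 317, 476, 472, 385, 329, 446
Mean correct RT = 3918/10 = 391.8000 ms
Proportion correct = 10/12
IES = 391.8000 / (10/12) = 470.160 ms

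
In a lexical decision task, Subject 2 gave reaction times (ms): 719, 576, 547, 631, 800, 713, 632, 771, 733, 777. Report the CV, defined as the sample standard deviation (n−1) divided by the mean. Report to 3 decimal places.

n = 10, Σ = 6899, M = 689.9000
Σ(x−M)² = 69738.900; s = √(69738.900/9) = 88.0271
CV = 88.0271 / 689.9000 = 0.12759

0.128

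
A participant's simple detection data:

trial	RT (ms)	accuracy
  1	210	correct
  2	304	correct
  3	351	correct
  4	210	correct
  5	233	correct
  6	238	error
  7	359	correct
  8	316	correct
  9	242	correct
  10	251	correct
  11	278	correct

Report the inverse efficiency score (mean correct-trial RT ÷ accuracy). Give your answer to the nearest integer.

Correct trials (n=10): 210, 304, 351, 210, 233, 359, 316, 242, 251, 278
Mean correct RT = 2754/10 = 275.4000 ms
Proportion correct = 10/11
IES = 275.4000 / (10/11) = 302.940 ms

303 ms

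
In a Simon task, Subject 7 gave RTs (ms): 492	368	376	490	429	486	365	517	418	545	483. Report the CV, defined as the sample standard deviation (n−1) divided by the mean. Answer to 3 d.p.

0.140

n = 11, Σ = 4969, M = 451.7273
Σ(x−M)² = 40120.182; s = √(40120.182/10) = 63.3405
CV = 63.3405 / 451.7273 = 0.14022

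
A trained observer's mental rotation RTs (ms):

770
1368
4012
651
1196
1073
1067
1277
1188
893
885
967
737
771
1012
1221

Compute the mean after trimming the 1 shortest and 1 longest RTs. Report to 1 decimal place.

Sorted: 651, 737, 770, 771, 885, 893, 967, 1012, 1067, 1073, 1188, 1196, 1221, 1277, 1368, 4012
Drop lowest 1 (651) and highest 1 (4012)
Remaining (n=14): Σ = 14425, mean = 14425/14 = 1030.357

1030.4 ms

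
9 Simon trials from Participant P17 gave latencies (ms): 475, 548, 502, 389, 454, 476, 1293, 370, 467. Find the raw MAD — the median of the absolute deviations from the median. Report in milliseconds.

27 ms

Sorted: 370, 389, 454, 467, 475, 476, 502, 548, 1293 → median = 475
|x − 475|: 0, 73, 27, 86, 21, 1, 818, 105, 8
Sorted deviations: 0, 1, 8, 21, 27, 73, 86, 105, 818 → MAD = 27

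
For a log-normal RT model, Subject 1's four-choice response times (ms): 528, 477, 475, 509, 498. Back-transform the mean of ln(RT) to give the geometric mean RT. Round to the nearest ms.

ln(RT): 6.2691, 6.1675, 6.1633, 6.2324, 6.2106
Mean ln(RT) = 31.0430/5 = 6.20860
Geometric mean = exp(6.20860) = 497.00 ms

497 ms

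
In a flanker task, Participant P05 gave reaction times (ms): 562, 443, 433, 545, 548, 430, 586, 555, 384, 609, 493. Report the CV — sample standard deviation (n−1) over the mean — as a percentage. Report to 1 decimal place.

14.7%

n = 11, Σ = 5588, M = 508.0000
Σ(x−M)² = 55914.000; s = √(55914.000/10) = 74.7757
CV = 74.7757 / 508.0000 = 0.14720 = 14.720%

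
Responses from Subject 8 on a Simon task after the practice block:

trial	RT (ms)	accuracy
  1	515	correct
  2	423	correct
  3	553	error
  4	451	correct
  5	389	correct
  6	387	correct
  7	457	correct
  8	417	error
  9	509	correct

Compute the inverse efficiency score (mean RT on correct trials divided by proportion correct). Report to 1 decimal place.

575.1 ms

Correct trials (n=7): 515, 423, 451, 389, 387, 457, 509
Mean correct RT = 3131/7 = 447.2857 ms
Proportion correct = 7/9
IES = 447.2857 / (7/9) = 575.082 ms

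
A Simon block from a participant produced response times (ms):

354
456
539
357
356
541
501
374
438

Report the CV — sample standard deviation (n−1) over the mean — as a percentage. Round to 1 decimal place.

18.1%

n = 9, Σ = 3916, M = 435.1111
Σ(x−M)² = 49464.889; s = √(49464.889/8) = 78.6328
CV = 78.6328 / 435.1111 = 0.18072 = 18.072%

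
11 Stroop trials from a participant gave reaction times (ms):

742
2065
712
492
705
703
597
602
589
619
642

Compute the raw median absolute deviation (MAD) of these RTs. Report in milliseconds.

61 ms

Sorted: 492, 589, 597, 602, 619, 642, 703, 705, 712, 742, 2065 → median = 642
|x − 642|: 100, 1423, 70, 150, 63, 61, 45, 40, 53, 23, 0
Sorted deviations: 0, 23, 40, 45, 53, 61, 63, 70, 100, 150, 1423 → MAD = 61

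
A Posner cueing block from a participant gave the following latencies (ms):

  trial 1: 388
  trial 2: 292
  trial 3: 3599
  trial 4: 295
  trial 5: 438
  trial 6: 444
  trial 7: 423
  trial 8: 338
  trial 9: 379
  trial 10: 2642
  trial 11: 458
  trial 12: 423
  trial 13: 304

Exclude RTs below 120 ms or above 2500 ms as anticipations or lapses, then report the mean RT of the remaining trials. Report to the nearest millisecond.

380 ms

Excluded: 2642, 3599
Retained (n=11): Σ = 4182
Mean = 4182/11 = 380.1818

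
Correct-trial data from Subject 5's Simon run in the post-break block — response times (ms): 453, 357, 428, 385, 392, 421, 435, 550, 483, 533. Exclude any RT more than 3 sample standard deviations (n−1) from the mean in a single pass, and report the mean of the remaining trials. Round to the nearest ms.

444 ms

n = 10, ΣRT = 4437, M = 443.700
Σ(x−M)² = 35378.10; s = √(35378.10/9) = 62.697
Cutoffs: 443.700 ± 3·62.697 → [255.6, 631.8]
No RTs fall outside the cutoffs; all 10 retained. Mean = 4437/10 = 443.700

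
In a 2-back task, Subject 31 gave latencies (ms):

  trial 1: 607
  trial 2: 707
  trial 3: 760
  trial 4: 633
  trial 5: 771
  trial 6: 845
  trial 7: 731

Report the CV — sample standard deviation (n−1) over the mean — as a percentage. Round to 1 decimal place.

11.4%

n = 7, Σ = 5054, M = 722.0000
Σ(x−M)² = 40426.000; s = √(40426.000/6) = 82.0833
CV = 82.0833 / 722.0000 = 0.11369 = 11.369%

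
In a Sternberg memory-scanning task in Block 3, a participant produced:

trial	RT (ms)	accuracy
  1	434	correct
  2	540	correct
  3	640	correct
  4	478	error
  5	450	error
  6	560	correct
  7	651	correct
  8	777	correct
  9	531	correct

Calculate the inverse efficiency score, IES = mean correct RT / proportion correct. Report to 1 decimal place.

759.1 ms

Correct trials (n=7): 434, 540, 640, 560, 651, 777, 531
Mean correct RT = 4133/7 = 590.4286 ms
Proportion correct = 7/9
IES = 590.4286 / (7/9) = 759.122 ms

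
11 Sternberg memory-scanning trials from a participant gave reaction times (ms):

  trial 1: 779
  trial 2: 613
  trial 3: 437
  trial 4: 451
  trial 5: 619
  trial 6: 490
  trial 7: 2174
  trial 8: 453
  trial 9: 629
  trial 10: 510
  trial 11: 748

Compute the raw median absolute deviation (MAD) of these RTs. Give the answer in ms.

135 ms

Sorted: 437, 451, 453, 490, 510, 613, 619, 629, 748, 779, 2174 → median = 613
|x − 613|: 166, 0, 176, 162, 6, 123, 1561, 160, 16, 103, 135
Sorted deviations: 0, 6, 16, 103, 123, 135, 160, 162, 166, 176, 1561 → MAD = 135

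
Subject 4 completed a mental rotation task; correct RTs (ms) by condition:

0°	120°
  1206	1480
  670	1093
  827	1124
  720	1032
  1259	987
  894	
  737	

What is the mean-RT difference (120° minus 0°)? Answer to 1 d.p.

M(0°) = 6313/7 = 901.857
M(120°) = 5716/5 = 1143.200
Difference = 1143.200 − 901.857 = 241.343 ms

241.3 ms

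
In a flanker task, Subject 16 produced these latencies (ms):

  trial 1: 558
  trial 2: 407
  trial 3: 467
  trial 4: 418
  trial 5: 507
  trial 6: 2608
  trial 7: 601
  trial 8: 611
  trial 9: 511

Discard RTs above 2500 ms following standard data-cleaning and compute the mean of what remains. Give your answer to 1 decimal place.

510.0 ms

Excluded: 2608
Retained (n=8): Σ = 4080
Mean = 4080/8 = 510.0000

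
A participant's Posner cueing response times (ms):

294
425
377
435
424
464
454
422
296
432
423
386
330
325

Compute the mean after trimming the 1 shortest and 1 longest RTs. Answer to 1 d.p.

Sorted: 294, 296, 325, 330, 377, 386, 422, 423, 424, 425, 432, 435, 454, 464
Drop lowest 1 (294) and highest 1 (464)
Remaining (n=12): Σ = 4729, mean = 4729/12 = 394.083

394.1 ms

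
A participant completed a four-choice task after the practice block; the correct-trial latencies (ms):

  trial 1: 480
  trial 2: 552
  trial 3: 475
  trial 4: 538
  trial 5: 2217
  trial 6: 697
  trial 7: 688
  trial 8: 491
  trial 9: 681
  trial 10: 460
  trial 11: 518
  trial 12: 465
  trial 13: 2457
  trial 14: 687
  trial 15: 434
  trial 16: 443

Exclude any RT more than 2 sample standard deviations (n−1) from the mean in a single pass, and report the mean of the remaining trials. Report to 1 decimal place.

n = 16, ΣRT = 12283, M = 767.688
Σ(x−M)² = 5789323.44; s = √(5789323.44/15) = 621.253
Cutoffs: 767.688 ± 2·621.253 → [-474.8, 2010.2]
Outside: 2217, 2457 → excluded.
Retained (n=14): Σ = 7609, mean = 7609/14 = 543.500

543.5 ms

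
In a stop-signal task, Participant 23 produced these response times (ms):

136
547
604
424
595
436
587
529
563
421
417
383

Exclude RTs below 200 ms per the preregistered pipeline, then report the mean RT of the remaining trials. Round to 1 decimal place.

500.5 ms

Excluded: 136
Retained (n=11): Σ = 5506
Mean = 5506/11 = 500.5455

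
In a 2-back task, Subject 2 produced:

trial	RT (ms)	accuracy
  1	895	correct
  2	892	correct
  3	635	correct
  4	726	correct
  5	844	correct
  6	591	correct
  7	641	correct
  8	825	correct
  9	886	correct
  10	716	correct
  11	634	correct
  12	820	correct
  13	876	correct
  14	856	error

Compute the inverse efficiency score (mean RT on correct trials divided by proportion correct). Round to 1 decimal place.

Correct trials (n=13): 895, 892, 635, 726, 844, 591, 641, 825, 886, 716, 634, 820, 876
Mean correct RT = 9981/13 = 767.7692 ms
Proportion correct = 13/14
IES = 767.7692 / (13/14) = 826.828 ms

826.8 ms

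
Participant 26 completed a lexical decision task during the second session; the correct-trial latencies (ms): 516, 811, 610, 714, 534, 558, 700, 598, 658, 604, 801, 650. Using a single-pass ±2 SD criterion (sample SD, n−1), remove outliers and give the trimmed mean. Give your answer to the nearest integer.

646 ms

n = 12, ΣRT = 7754, M = 646.167
Σ(x−M)² = 101501.67; s = √(101501.67/11) = 96.059
Cutoffs: 646.167 ± 2·96.059 → [454.0, 838.3]
No RTs fall outside the cutoffs; all 12 retained. Mean = 7754/12 = 646.167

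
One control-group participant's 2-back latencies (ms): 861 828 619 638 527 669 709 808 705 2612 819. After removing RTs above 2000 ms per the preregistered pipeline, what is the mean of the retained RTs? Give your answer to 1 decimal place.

718.3 ms

Excluded: 2612
Retained (n=10): Σ = 7183
Mean = 7183/10 = 718.3000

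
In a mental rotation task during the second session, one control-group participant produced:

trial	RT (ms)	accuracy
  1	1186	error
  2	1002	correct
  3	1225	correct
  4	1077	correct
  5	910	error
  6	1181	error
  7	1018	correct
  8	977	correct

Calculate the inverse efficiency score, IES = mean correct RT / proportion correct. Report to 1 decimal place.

Correct trials (n=5): 1002, 1225, 1077, 1018, 977
Mean correct RT = 5299/5 = 1059.8000 ms
Proportion correct = 5/8
IES = 1059.8000 / (5/8) = 1695.680 ms

1695.7 ms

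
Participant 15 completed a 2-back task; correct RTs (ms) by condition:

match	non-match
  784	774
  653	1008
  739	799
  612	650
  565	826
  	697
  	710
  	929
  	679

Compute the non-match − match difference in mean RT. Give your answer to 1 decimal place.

M(match) = 3353/5 = 670.600
M(non-match) = 7072/9 = 785.778
Difference = 785.778 − 670.600 = 115.178 ms

115.2 ms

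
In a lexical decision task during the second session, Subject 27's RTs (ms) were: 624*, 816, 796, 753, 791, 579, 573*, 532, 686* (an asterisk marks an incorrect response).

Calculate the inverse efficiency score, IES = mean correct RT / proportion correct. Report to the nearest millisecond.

Correct trials (n=6): 816, 796, 753, 791, 579, 532
Mean correct RT = 4267/6 = 711.1667 ms
Proportion correct = 6/9
IES = 711.1667 / (6/9) = 1066.750 ms

1067 ms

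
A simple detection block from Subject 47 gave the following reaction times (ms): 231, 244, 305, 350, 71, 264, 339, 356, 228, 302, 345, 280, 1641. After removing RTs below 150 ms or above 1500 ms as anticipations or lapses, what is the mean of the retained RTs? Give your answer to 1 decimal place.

Excluded: 71, 1641
Retained (n=11): Σ = 3244
Mean = 3244/11 = 294.9091

294.9 ms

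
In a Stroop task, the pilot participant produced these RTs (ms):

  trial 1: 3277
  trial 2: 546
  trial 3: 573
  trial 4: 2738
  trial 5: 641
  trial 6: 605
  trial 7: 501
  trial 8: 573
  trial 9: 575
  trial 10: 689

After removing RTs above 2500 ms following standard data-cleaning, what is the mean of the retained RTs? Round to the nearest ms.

Excluded: 2738, 3277
Retained (n=8): Σ = 4703
Mean = 4703/8 = 587.8750

588 ms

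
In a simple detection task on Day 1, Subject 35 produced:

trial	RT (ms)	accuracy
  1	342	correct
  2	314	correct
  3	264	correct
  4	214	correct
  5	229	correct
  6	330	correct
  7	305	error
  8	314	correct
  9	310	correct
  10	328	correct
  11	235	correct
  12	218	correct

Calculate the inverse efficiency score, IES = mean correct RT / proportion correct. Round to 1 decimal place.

307.2 ms

Correct trials (n=11): 342, 314, 264, 214, 229, 330, 314, 310, 328, 235, 218
Mean correct RT = 3098/11 = 281.6364 ms
Proportion correct = 11/12
IES = 281.6364 / (11/12) = 307.240 ms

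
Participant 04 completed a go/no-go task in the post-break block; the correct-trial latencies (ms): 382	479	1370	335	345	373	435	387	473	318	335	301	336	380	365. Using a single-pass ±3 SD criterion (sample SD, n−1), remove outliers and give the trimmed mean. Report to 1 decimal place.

374.6 ms

n = 15, ΣRT = 6614, M = 440.933
Σ(x−M)² = 963504.93; s = √(963504.93/14) = 262.339
Cutoffs: 440.933 ± 3·262.339 → [-346.1, 1228.0]
Outside: 1370 → excluded.
Retained (n=14): Σ = 5244, mean = 5244/14 = 374.571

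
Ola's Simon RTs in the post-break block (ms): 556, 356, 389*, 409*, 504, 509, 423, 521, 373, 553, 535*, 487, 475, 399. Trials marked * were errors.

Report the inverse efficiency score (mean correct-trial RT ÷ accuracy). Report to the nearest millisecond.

Correct trials (n=11): 556, 356, 504, 509, 423, 521, 373, 553, 487, 475, 399
Mean correct RT = 5156/11 = 468.7273 ms
Proportion correct = 11/14
IES = 468.7273 / (11/14) = 596.562 ms

597 ms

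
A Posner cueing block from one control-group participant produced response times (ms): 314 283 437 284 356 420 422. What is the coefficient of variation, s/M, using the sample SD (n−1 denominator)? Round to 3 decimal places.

n = 7, Σ = 2516, M = 359.4286
Σ(x−M)² = 27207.714; s = √(27207.714/6) = 67.3396
CV = 67.3396 / 359.4286 = 0.18735

0.187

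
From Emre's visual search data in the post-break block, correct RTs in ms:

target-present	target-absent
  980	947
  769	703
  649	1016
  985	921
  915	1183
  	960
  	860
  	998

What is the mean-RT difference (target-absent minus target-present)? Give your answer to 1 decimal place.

M(target-present) = 4298/5 = 859.600
M(target-absent) = 7588/8 = 948.500
Difference = 948.500 − 859.600 = 88.900 ms

88.9 ms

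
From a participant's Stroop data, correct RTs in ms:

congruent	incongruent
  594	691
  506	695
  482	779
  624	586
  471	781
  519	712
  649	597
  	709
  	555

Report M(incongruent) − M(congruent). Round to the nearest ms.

129 ms

M(congruent) = 3845/7 = 549.286
M(incongruent) = 6105/9 = 678.333
Difference = 678.333 − 549.286 = 129.048 ms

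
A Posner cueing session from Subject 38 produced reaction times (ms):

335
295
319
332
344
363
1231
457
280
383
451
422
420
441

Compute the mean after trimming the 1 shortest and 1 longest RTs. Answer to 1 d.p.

Sorted: 280, 295, 319, 332, 335, 344, 363, 383, 420, 422, 441, 451, 457, 1231
Drop lowest 1 (280) and highest 1 (1231)
Remaining (n=12): Σ = 4562, mean = 4562/12 = 380.167

380.2 ms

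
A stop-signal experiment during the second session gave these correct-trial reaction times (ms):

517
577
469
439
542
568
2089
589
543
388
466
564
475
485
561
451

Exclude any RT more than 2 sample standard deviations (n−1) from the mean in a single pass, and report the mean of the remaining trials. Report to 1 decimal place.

508.9 ms

n = 16, ΣRT = 9723, M = 607.688
Σ(x−M)² = 2391201.44; s = √(2391201.44/15) = 399.266
Cutoffs: 607.688 ± 2·399.266 → [-190.8, 1406.2]
Outside: 2089 → excluded.
Retained (n=15): Σ = 7634, mean = 7634/15 = 508.933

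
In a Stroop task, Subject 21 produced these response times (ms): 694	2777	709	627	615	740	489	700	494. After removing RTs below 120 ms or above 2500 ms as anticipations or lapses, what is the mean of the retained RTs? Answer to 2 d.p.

Excluded: 2777
Retained (n=8): Σ = 5068
Mean = 5068/8 = 633.5000

633.50 ms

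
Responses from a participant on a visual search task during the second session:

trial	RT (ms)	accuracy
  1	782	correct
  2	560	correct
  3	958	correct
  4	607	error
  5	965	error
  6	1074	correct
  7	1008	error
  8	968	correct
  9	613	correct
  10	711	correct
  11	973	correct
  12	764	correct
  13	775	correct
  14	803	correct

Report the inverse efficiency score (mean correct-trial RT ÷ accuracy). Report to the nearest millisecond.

Correct trials (n=11): 782, 560, 958, 1074, 968, 613, 711, 973, 764, 775, 803
Mean correct RT = 8981/11 = 816.4545 ms
Proportion correct = 11/14
IES = 816.4545 / (11/14) = 1039.124 ms

1039 ms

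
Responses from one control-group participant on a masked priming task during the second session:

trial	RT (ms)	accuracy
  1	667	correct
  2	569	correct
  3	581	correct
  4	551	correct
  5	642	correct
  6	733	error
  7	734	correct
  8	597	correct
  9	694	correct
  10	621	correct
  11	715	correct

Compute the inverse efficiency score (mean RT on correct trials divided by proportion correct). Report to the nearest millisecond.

701 ms

Correct trials (n=10): 667, 569, 581, 551, 642, 734, 597, 694, 621, 715
Mean correct RT = 6371/10 = 637.1000 ms
Proportion correct = 10/11
IES = 637.1000 / (10/11) = 700.810 ms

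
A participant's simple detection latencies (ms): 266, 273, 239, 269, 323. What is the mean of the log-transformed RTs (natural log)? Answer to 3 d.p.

5.608

ln(RT): 5.5835, 5.6095, 5.4765, 5.5947, 5.7777
Σ ln(RT) = 28.0418
Mean = 28.0418/5 = 5.60836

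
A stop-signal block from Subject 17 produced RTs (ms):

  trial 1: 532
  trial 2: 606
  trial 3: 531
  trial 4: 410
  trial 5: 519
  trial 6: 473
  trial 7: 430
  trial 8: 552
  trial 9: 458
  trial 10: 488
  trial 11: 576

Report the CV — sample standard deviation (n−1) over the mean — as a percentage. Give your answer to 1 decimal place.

n = 11, Σ = 5575, M = 506.8182
Σ(x−M)² = 37187.636; s = √(37187.636/10) = 60.9817
CV = 60.9817 / 506.8182 = 0.12032 = 12.032%

12.0%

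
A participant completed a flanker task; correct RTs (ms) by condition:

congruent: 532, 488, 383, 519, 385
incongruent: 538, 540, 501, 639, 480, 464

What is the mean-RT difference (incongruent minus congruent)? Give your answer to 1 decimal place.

65.6 ms

M(congruent) = 2307/5 = 461.400
M(incongruent) = 3162/6 = 527.000
Difference = 527.000 − 461.400 = 65.600 ms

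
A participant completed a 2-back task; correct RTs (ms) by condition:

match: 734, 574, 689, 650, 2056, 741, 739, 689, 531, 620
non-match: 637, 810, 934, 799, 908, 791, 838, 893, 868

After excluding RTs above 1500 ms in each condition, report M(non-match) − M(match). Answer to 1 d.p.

match: exclude 2056
M(match) = 5967/9 = 663.000
M(non-match) = 7478/9 = 830.889
Difference = 830.889 − 663.000 = 167.889 ms

167.9 ms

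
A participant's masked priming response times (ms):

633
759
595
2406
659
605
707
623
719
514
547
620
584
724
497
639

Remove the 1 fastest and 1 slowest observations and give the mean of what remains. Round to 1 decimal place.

Sorted: 497, 514, 547, 584, 595, 605, 620, 623, 633, 639, 659, 707, 719, 724, 759, 2406
Drop lowest 1 (497) and highest 1 (2406)
Remaining (n=14): Σ = 8928, mean = 8928/14 = 637.714

637.7 ms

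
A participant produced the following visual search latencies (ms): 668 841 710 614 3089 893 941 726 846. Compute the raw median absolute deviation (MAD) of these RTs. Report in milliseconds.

Sorted: 614, 668, 710, 726, 841, 846, 893, 941, 3089 → median = 841
|x − 841|: 173, 0, 131, 227, 2248, 52, 100, 115, 5
Sorted deviations: 0, 5, 52, 100, 115, 131, 173, 227, 2248 → MAD = 115

115 ms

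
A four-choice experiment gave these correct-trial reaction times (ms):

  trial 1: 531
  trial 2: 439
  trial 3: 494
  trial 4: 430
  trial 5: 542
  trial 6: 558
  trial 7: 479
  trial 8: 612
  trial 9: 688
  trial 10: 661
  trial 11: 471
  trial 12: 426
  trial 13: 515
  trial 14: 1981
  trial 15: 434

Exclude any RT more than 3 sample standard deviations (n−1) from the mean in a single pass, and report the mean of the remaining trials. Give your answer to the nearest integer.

n = 15, ΣRT = 9261, M = 617.400
Σ(x−M)² = 2086513.60; s = √(2086513.60/14) = 386.053
Cutoffs: 617.400 ± 3·386.053 → [-540.8, 1775.6]
Outside: 1981 → excluded.
Retained (n=14): Σ = 7280, mean = 7280/14 = 520.000

520 ms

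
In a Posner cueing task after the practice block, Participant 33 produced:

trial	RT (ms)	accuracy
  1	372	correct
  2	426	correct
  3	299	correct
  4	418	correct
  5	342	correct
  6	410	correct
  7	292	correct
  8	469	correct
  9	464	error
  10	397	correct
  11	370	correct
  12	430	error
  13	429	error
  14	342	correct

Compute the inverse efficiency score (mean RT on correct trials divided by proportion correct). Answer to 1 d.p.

478.7 ms

Correct trials (n=11): 372, 426, 299, 418, 342, 410, 292, 469, 397, 370, 342
Mean correct RT = 4137/11 = 376.0909 ms
Proportion correct = 11/14
IES = 376.0909 / (11/14) = 478.661 ms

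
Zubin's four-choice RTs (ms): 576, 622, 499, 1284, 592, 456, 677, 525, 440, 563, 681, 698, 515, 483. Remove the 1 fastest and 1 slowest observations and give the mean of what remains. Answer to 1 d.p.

573.9 ms

Sorted: 440, 456, 483, 499, 515, 525, 563, 576, 592, 622, 677, 681, 698, 1284
Drop lowest 1 (440) and highest 1 (1284)
Remaining (n=12): Σ = 6887, mean = 6887/12 = 573.917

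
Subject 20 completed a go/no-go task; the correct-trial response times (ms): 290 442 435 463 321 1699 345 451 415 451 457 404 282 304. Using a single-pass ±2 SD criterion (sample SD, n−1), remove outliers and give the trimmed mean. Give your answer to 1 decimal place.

389.2 ms

n = 14, ΣRT = 6759, M = 482.786
Σ(x−M)² = 1651608.36; s = √(1651608.36/13) = 356.436
Cutoffs: 482.786 ± 2·356.436 → [-230.1, 1195.7]
Outside: 1699 → excluded.
Retained (n=13): Σ = 5060, mean = 5060/13 = 389.231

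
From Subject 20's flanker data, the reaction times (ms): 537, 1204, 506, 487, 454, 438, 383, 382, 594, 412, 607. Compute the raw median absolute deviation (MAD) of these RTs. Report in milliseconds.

Sorted: 382, 383, 412, 438, 454, 487, 506, 537, 594, 607, 1204 → median = 487
|x − 487|: 50, 717, 19, 0, 33, 49, 104, 105, 107, 75, 120
Sorted deviations: 0, 19, 33, 49, 50, 75, 104, 105, 107, 120, 717 → MAD = 75

75 ms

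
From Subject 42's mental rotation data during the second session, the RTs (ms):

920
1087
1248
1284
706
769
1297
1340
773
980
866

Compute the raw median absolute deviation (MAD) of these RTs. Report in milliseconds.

211 ms

Sorted: 706, 769, 773, 866, 920, 980, 1087, 1248, 1284, 1297, 1340 → median = 980
|x − 980|: 60, 107, 268, 304, 274, 211, 317, 360, 207, 0, 114
Sorted deviations: 0, 60, 107, 114, 207, 211, 268, 274, 304, 317, 360 → MAD = 211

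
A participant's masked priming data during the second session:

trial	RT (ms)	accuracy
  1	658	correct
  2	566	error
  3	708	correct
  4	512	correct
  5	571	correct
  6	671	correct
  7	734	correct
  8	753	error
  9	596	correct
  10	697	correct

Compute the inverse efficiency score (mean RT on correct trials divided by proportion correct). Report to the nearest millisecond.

Correct trials (n=8): 658, 708, 512, 571, 671, 734, 596, 697
Mean correct RT = 5147/8 = 643.3750 ms
Proportion correct = 8/10
IES = 643.3750 / (8/10) = 804.219 ms

804 ms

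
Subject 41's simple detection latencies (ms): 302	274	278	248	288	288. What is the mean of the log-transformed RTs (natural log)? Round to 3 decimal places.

5.632

ln(RT): 5.7104, 5.6131, 5.6276, 5.5134, 5.6630, 5.6630
Σ ln(RT) = 33.7905
Mean = 33.7905/6 = 5.63175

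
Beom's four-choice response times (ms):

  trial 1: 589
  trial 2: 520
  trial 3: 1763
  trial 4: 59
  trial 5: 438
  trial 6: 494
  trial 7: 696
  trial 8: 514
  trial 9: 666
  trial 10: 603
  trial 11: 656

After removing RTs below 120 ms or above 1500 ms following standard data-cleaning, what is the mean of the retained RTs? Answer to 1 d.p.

Excluded: 59, 1763
Retained (n=9): Σ = 5176
Mean = 5176/9 = 575.1111

575.1 ms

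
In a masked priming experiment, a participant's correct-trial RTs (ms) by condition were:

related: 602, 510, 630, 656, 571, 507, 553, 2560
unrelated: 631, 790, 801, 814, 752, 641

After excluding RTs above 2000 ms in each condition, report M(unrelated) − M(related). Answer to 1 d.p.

162.6 ms

related: exclude 2560
M(related) = 4029/7 = 575.571
M(unrelated) = 4429/6 = 738.167
Difference = 738.167 − 575.571 = 162.595 ms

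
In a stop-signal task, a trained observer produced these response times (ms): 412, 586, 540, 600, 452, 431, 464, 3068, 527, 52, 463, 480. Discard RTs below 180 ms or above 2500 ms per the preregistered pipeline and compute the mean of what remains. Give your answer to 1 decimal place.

495.5 ms

Excluded: 52, 3068
Retained (n=10): Σ = 4955
Mean = 4955/10 = 495.5000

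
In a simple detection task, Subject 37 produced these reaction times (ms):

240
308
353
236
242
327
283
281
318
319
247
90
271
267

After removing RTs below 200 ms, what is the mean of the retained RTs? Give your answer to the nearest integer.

284 ms

Excluded: 90
Retained (n=13): Σ = 3692
Mean = 3692/13 = 284.0000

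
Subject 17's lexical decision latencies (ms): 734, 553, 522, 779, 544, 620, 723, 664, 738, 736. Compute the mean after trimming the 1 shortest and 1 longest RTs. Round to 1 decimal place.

664.0 ms

Sorted: 522, 544, 553, 620, 664, 723, 734, 736, 738, 779
Drop lowest 1 (522) and highest 1 (779)
Remaining (n=8): Σ = 5312, mean = 5312/8 = 664.000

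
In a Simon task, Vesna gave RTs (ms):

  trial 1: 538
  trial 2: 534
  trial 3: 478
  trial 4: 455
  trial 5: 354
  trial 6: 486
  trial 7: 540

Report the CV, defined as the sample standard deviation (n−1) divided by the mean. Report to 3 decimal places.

0.137

n = 7, Σ = 3385, M = 483.5714
Σ(x−M)² = 26331.714; s = √(26331.714/6) = 66.2467
CV = 66.2467 / 483.5714 = 0.13699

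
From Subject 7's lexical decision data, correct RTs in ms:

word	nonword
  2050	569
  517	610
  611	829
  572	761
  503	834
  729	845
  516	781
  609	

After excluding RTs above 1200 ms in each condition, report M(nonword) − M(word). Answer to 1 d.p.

word: exclude 2050
M(word) = 4057/7 = 579.571
M(nonword) = 5229/7 = 747.000
Difference = 747.000 − 579.571 = 167.429 ms

167.4 ms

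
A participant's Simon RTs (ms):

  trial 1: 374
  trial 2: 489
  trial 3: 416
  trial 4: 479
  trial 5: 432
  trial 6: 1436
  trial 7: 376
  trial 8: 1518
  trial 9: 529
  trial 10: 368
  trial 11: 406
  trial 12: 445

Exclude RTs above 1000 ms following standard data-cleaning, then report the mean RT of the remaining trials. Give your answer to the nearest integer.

Excluded: 1436, 1518
Retained (n=10): Σ = 4314
Mean = 4314/10 = 431.4000

431 ms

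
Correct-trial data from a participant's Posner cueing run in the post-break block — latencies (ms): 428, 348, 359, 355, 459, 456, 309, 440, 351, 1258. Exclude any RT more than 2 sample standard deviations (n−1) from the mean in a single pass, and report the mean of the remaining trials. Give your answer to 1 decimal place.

389.4 ms

n = 10, ΣRT = 4763, M = 476.300
Σ(x−M)² = 704040.10; s = √(704040.10/9) = 279.690
Cutoffs: 476.300 ± 2·279.690 → [-83.1, 1035.7]
Outside: 1258 → excluded.
Retained (n=9): Σ = 3505, mean = 3505/9 = 389.444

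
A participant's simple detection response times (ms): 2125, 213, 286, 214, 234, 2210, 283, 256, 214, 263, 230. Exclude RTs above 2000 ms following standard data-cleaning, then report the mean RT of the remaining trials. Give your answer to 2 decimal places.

Excluded: 2125, 2210
Retained (n=9): Σ = 2193
Mean = 2193/9 = 243.6667

243.67 ms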